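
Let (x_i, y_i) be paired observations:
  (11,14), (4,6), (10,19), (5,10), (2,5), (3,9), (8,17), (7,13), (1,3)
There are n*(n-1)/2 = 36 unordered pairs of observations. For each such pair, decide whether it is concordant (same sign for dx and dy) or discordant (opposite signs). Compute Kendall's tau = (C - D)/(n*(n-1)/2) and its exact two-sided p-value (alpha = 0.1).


Step 1: Enumerate the 36 unordered pairs (i,j) with i<j and classify each by sign(x_j-x_i) * sign(y_j-y_i).
  (1,2):dx=-7,dy=-8->C; (1,3):dx=-1,dy=+5->D; (1,4):dx=-6,dy=-4->C; (1,5):dx=-9,dy=-9->C
  (1,6):dx=-8,dy=-5->C; (1,7):dx=-3,dy=+3->D; (1,8):dx=-4,dy=-1->C; (1,9):dx=-10,dy=-11->C
  (2,3):dx=+6,dy=+13->C; (2,4):dx=+1,dy=+4->C; (2,5):dx=-2,dy=-1->C; (2,6):dx=-1,dy=+3->D
  (2,7):dx=+4,dy=+11->C; (2,8):dx=+3,dy=+7->C; (2,9):dx=-3,dy=-3->C; (3,4):dx=-5,dy=-9->C
  (3,5):dx=-8,dy=-14->C; (3,6):dx=-7,dy=-10->C; (3,7):dx=-2,dy=-2->C; (3,8):dx=-3,dy=-6->C
  (3,9):dx=-9,dy=-16->C; (4,5):dx=-3,dy=-5->C; (4,6):dx=-2,dy=-1->C; (4,7):dx=+3,dy=+7->C
  (4,8):dx=+2,dy=+3->C; (4,9):dx=-4,dy=-7->C; (5,6):dx=+1,dy=+4->C; (5,7):dx=+6,dy=+12->C
  (5,8):dx=+5,dy=+8->C; (5,9):dx=-1,dy=-2->C; (6,7):dx=+5,dy=+8->C; (6,8):dx=+4,dy=+4->C
  (6,9):dx=-2,dy=-6->C; (7,8):dx=-1,dy=-4->C; (7,9):dx=-7,dy=-14->C; (8,9):dx=-6,dy=-10->C
Step 2: C = 33, D = 3, total pairs = 36.
Step 3: tau = (C - D)/(n(n-1)/2) = (33 - 3)/36 = 0.833333.
Step 4: Exact two-sided p-value (enumerate n! = 362880 permutations of y under H0): p = 0.000854.
Step 5: alpha = 0.1. reject H0.

tau_b = 0.8333 (C=33, D=3), p = 0.000854, reject H0.


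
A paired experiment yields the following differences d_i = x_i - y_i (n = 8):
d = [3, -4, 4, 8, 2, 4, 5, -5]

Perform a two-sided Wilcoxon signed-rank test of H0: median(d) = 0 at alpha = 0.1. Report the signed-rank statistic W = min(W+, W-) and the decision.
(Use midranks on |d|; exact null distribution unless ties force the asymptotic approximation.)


Step 1: Drop any zero differences (none here) and take |d_i|.
|d| = [3, 4, 4, 8, 2, 4, 5, 5]
Step 2: Midrank |d_i| (ties get averaged ranks).
ranks: |3|->2, |4|->4, |4|->4, |8|->8, |2|->1, |4|->4, |5|->6.5, |5|->6.5
Step 3: Attach original signs; sum ranks with positive sign and with negative sign.
W+ = 2 + 4 + 8 + 1 + 4 + 6.5 = 25.5
W- = 4 + 6.5 = 10.5
(Check: W+ + W- = 36 should equal n(n+1)/2 = 36.)
Step 4: Test statistic W = min(W+, W-) = 10.5.
Step 5: Ties in |d|, so use the tie-corrected normal approximation.
        E[W] = n(n+1)/4 = 8*9/4 = 18.
        Tie groups: |d|=4 (t=3), |d|=5 (t=2); sum(t^3 - t) = 30.
        Var[W] = n(n+1)(2n+1)/24 - sum(t^3-t)/48 = 1224/24 - 30/48 = 50.375.
        z = (W - E[W]) / sqrt(Var[W]) = (10.5 - 18) / 7.0975 = -1.0567.
        Two-sided p = 2*Phi(z) = 0.290646.
Step 6: alpha = 0.1. fail to reject H0.

W+ = 25.5, W- = 10.5, W = min = 10.5, p = 0.290646, fail to reject H0.


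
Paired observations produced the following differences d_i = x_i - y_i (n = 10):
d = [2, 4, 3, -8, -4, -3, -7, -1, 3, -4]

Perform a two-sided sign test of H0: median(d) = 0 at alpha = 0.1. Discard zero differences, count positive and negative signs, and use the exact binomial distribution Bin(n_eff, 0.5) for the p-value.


Step 1: Discard zero differences. Original n = 10; n_eff = number of nonzero differences = 10.
Nonzero differences (with sign): +2, +4, +3, -8, -4, -3, -7, -1, +3, -4
Step 2: Count signs: positive = 4, negative = 6.
Step 3: Under H0: P(positive) = 0.5, so the number of positives S ~ Bin(10, 0.5).
Step 4: Two-sided exact p-value = sum of Bin(10,0.5) probabilities at or below the observed probability = 0.753906.
Step 5: alpha = 0.1. fail to reject H0.

n_eff = 10, pos = 4, neg = 6, p = 0.753906, fail to reject H0.


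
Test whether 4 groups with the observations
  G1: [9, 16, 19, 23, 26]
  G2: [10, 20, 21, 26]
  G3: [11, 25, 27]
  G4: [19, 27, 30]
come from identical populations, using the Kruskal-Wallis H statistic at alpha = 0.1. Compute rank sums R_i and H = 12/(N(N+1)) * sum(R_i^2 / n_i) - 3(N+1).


Step 1: Combine all N = 15 observations and assign midranks.
sorted (value, group, rank): (9,G1,1), (10,G2,2), (11,G3,3), (16,G1,4), (19,G1,5.5), (19,G4,5.5), (20,G2,7), (21,G2,8), (23,G1,9), (25,G3,10), (26,G1,11.5), (26,G2,11.5), (27,G3,13.5), (27,G4,13.5), (30,G4,15)
Step 2: Sum ranks within each group.
R_1 = 31 (n_1 = 5)
R_2 = 28.5 (n_2 = 4)
R_3 = 26.5 (n_3 = 3)
R_4 = 34 (n_4 = 3)
Step 3: H = 12/(N(N+1)) * sum(R_i^2/n_i) - 3(N+1)
     = 12/(15*16) * (31^2/5 + 28.5^2/4 + 26.5^2/3 + 34^2/3) - 3*16
     = 0.050000 * 1014.68 - 48
     = 2.733958.
Step 4: Ties present; correction factor C = 1 - 18/(15^3 - 15) = 0.994643. Corrected H = 2.733958 / 0.994643 = 2.748683.
Step 5: Under H0, H ~ chi^2(3); p-value = 0.432017.
Step 6: alpha = 0.1. fail to reject H0.

H = 2.7487, df = 3, p = 0.432017, fail to reject H0.


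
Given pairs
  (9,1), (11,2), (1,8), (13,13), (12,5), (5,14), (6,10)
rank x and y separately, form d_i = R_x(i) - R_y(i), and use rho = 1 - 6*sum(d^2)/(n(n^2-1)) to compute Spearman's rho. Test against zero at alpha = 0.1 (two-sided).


Step 1: Rank x and y separately (midranks; no ties here).
rank(x): 9->4, 11->5, 1->1, 13->7, 12->6, 5->2, 6->3
rank(y): 1->1, 2->2, 8->4, 13->6, 5->3, 14->7, 10->5
Step 2: d_i = R_x(i) - R_y(i); compute d_i^2.
  (4-1)^2=9, (5-2)^2=9, (1-4)^2=9, (7-6)^2=1, (6-3)^2=9, (2-7)^2=25, (3-5)^2=4
sum(d^2) = 66.
Step 3: rho = 1 - 6*66 / (7*(7^2 - 1)) = 1 - 396/336 = -0.178571.
Step 4: Under H0, t = rho * sqrt((n-2)/(1-rho^2)) = -0.4058 ~ t(5).
Step 5: Two-sided p-value from the t-distribution with 5 df = 0.701658.
Step 6: alpha = 0.1. fail to reject H0.

rho = -0.1786, p = 0.701658, fail to reject H0 at alpha = 0.1.


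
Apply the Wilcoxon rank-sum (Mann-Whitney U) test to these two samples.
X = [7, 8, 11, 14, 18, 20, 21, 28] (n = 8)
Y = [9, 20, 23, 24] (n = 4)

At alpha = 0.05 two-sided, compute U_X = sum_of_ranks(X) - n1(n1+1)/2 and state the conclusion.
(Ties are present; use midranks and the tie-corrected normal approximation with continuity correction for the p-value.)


Step 1: Combine and sort all 12 observations; assign midranks.
sorted (value, group): (7,X), (8,X), (9,Y), (11,X), (14,X), (18,X), (20,X), (20,Y), (21,X), (23,Y), (24,Y), (28,X)
ranks: 7->1, 8->2, 9->3, 11->4, 14->5, 18->6, 20->7.5, 20->7.5, 21->9, 23->10, 24->11, 28->12
Step 2: Rank sum for X: R1 = 1 + 2 + 4 + 5 + 6 + 7.5 + 9 + 12 = 46.5.
Step 3: U_X = R1 - n1(n1+1)/2 = 46.5 - 8*9/2 = 46.5 - 36 = 10.5.
       U_Y = n1*n2 - U_X = 32 - 10.5 = 21.5.
Step 4: Ties are present, so use the tie-corrected normal approximation (with continuity correction) for the p-value.
Step 5: p-value = 0.394938; compare to alpha = 0.05. fail to reject H0.

U_X = 10.5, p = 0.394938, fail to reject H0 at alpha = 0.05.


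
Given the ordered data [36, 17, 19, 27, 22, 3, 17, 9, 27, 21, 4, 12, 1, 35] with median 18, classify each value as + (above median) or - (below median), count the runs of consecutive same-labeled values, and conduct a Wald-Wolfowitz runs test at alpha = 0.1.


Step 1: Compute median = 18; label A = above, B = below.
Labels in order: ABAAABBBAABBBA  (n_A = 7, n_B = 7)
Step 2: Count runs R = 7.
Step 3: Under H0 (random ordering), E[R] = 2*n_A*n_B/(n_A+n_B) + 1 = 2*7*7/14 + 1 = 8.0000.
        Var[R] = 2*n_A*n_B*(2*n_A*n_B - n_A - n_B) / ((n_A+n_B)^2 * (n_A+n_B-1)) = 8232/2548 = 3.2308.
        SD[R] = 1.7974.
Step 4: Continuity-corrected z = (R + 0.5 - E[R]) / SD[R] = (7 + 0.5 - 8.0000) / 1.7974 = -0.2782.
Step 5: Two-sided p-value via normal approximation = 2*(1 - Phi(|z|)) = 0.780879.
Step 6: alpha = 0.1. fail to reject H0.

R = 7, z = -0.2782, p = 0.780879, fail to reject H0.


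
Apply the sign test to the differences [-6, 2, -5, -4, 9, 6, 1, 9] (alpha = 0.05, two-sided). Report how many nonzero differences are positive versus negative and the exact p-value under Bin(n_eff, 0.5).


Step 1: Discard zero differences. Original n = 8; n_eff = number of nonzero differences = 8.
Nonzero differences (with sign): -6, +2, -5, -4, +9, +6, +1, +9
Step 2: Count signs: positive = 5, negative = 3.
Step 3: Under H0: P(positive) = 0.5, so the number of positives S ~ Bin(8, 0.5).
Step 4: Two-sided exact p-value = sum of Bin(8,0.5) probabilities at or below the observed probability = 0.726562.
Step 5: alpha = 0.05. fail to reject H0.

n_eff = 8, pos = 5, neg = 3, p = 0.726562, fail to reject H0.


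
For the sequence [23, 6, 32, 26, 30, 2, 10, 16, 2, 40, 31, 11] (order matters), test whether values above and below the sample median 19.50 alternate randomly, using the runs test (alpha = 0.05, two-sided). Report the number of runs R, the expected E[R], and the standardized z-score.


Step 1: Compute median = 19.50; label A = above, B = below.
Labels in order: ABAAABBBBAAB  (n_A = 6, n_B = 6)
Step 2: Count runs R = 6.
Step 3: Under H0 (random ordering), E[R] = 2*n_A*n_B/(n_A+n_B) + 1 = 2*6*6/12 + 1 = 7.0000.
        Var[R] = 2*n_A*n_B*(2*n_A*n_B - n_A - n_B) / ((n_A+n_B)^2 * (n_A+n_B-1)) = 4320/1584 = 2.7273.
        SD[R] = 1.6514.
Step 4: Continuity-corrected z = (R + 0.5 - E[R]) / SD[R] = (6 + 0.5 - 7.0000) / 1.6514 = -0.3028.
Step 5: Two-sided p-value via normal approximation = 2*(1 - Phi(|z|)) = 0.762069.
Step 6: alpha = 0.05. fail to reject H0.

R = 6, z = -0.3028, p = 0.762069, fail to reject H0.


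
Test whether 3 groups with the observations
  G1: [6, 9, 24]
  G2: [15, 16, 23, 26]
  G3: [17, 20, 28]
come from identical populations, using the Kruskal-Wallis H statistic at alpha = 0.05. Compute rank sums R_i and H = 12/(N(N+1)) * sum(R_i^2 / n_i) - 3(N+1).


Step 1: Combine all N = 10 observations and assign midranks.
sorted (value, group, rank): (6,G1,1), (9,G1,2), (15,G2,3), (16,G2,4), (17,G3,5), (20,G3,6), (23,G2,7), (24,G1,8), (26,G2,9), (28,G3,10)
Step 2: Sum ranks within each group.
R_1 = 11 (n_1 = 3)
R_2 = 23 (n_2 = 4)
R_3 = 21 (n_3 = 3)
Step 3: H = 12/(N(N+1)) * sum(R_i^2/n_i) - 3(N+1)
     = 12/(10*11) * (11^2/3 + 23^2/4 + 21^2/3) - 3*11
     = 0.109091 * 319.583 - 33
     = 1.863636.
Step 4: No ties, so H is used without correction.
Step 5: Under H0, H ~ chi^2(2); p-value = 0.393837.
Step 6: alpha = 0.05. fail to reject H0.

H = 1.8636, df = 2, p = 0.393837, fail to reject H0.


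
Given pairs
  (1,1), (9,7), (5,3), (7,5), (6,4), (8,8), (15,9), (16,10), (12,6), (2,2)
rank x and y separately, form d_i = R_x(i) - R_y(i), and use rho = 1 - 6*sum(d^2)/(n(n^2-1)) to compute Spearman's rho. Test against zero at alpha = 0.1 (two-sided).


Step 1: Rank x and y separately (midranks; no ties here).
rank(x): 1->1, 9->7, 5->3, 7->5, 6->4, 8->6, 15->9, 16->10, 12->8, 2->2
rank(y): 1->1, 7->7, 3->3, 5->5, 4->4, 8->8, 9->9, 10->10, 6->6, 2->2
Step 2: d_i = R_x(i) - R_y(i); compute d_i^2.
  (1-1)^2=0, (7-7)^2=0, (3-3)^2=0, (5-5)^2=0, (4-4)^2=0, (6-8)^2=4, (9-9)^2=0, (10-10)^2=0, (8-6)^2=4, (2-2)^2=0
sum(d^2) = 8.
Step 3: rho = 1 - 6*8 / (10*(10^2 - 1)) = 1 - 48/990 = 0.951515.
Step 4: Under H0, t = rho * sqrt((n-2)/(1-rho^2)) = 8.7493 ~ t(8).
Step 5: Two-sided p-value from the t-distribution with 8 df = 0.000023.
Step 6: alpha = 0.1. reject H0.

rho = 0.9515, p = 0.000023, reject H0 at alpha = 0.1.


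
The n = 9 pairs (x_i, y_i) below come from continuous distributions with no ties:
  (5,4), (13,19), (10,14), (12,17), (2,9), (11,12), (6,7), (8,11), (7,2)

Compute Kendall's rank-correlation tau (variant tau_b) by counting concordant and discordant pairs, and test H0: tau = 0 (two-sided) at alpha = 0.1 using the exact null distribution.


Step 1: Enumerate the 36 unordered pairs (i,j) with i<j and classify each by sign(x_j-x_i) * sign(y_j-y_i).
  (1,2):dx=+8,dy=+15->C; (1,3):dx=+5,dy=+10->C; (1,4):dx=+7,dy=+13->C; (1,5):dx=-3,dy=+5->D
  (1,6):dx=+6,dy=+8->C; (1,7):dx=+1,dy=+3->C; (1,8):dx=+3,dy=+7->C; (1,9):dx=+2,dy=-2->D
  (2,3):dx=-3,dy=-5->C; (2,4):dx=-1,dy=-2->C; (2,5):dx=-11,dy=-10->C; (2,6):dx=-2,dy=-7->C
  (2,7):dx=-7,dy=-12->C; (2,8):dx=-5,dy=-8->C; (2,9):dx=-6,dy=-17->C; (3,4):dx=+2,dy=+3->C
  (3,5):dx=-8,dy=-5->C; (3,6):dx=+1,dy=-2->D; (3,7):dx=-4,dy=-7->C; (3,8):dx=-2,dy=-3->C
  (3,9):dx=-3,dy=-12->C; (4,5):dx=-10,dy=-8->C; (4,6):dx=-1,dy=-5->C; (4,7):dx=-6,dy=-10->C
  (4,8):dx=-4,dy=-6->C; (4,9):dx=-5,dy=-15->C; (5,6):dx=+9,dy=+3->C; (5,7):dx=+4,dy=-2->D
  (5,8):dx=+6,dy=+2->C; (5,9):dx=+5,dy=-7->D; (6,7):dx=-5,dy=-5->C; (6,8):dx=-3,dy=-1->C
  (6,9):dx=-4,dy=-10->C; (7,8):dx=+2,dy=+4->C; (7,9):dx=+1,dy=-5->D; (8,9):dx=-1,dy=-9->C
Step 2: C = 30, D = 6, total pairs = 36.
Step 3: tau = (C - D)/(n(n-1)/2) = (30 - 6)/36 = 0.666667.
Step 4: Exact two-sided p-value (enumerate n! = 362880 permutations of y under H0): p = 0.012665.
Step 5: alpha = 0.1. reject H0.

tau_b = 0.6667 (C=30, D=6), p = 0.012665, reject H0.


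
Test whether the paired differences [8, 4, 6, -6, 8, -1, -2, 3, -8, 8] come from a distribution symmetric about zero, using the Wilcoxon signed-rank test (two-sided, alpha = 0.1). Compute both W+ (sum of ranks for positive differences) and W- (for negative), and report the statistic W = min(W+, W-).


Step 1: Drop any zero differences (none here) and take |d_i|.
|d| = [8, 4, 6, 6, 8, 1, 2, 3, 8, 8]
Step 2: Midrank |d_i| (ties get averaged ranks).
ranks: |8|->8.5, |4|->4, |6|->5.5, |6|->5.5, |8|->8.5, |1|->1, |2|->2, |3|->3, |8|->8.5, |8|->8.5
Step 3: Attach original signs; sum ranks with positive sign and with negative sign.
W+ = 8.5 + 4 + 5.5 + 8.5 + 3 + 8.5 = 38
W- = 5.5 + 1 + 2 + 8.5 = 17
(Check: W+ + W- = 55 should equal n(n+1)/2 = 55.)
Step 4: Test statistic W = min(W+, W-) = 17.
Step 5: Ties in |d|, so use the tie-corrected normal approximation.
        E[W] = n(n+1)/4 = 10*11/4 = 27.5.
        Tie groups: |d|=6 (t=2), |d|=8 (t=4); sum(t^3 - t) = 66.
        Var[W] = n(n+1)(2n+1)/24 - sum(t^3-t)/48 = 2310/24 - 66/48 = 94.875.
        z = (W - E[W]) / sqrt(Var[W]) = (17 - 27.5) / 9.7404 = -1.0780.
        Two-sided p = 2*Phi(z) = 0.281040.
Step 6: alpha = 0.1. fail to reject H0.

W+ = 38, W- = 17, W = min = 17, p = 0.281040, fail to reject H0.


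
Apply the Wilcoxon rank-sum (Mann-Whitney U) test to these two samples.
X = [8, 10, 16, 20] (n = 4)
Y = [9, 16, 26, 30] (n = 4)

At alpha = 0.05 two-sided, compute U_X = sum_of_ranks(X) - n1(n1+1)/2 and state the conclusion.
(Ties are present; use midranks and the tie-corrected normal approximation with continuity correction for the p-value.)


Step 1: Combine and sort all 8 observations; assign midranks.
sorted (value, group): (8,X), (9,Y), (10,X), (16,X), (16,Y), (20,X), (26,Y), (30,Y)
ranks: 8->1, 9->2, 10->3, 16->4.5, 16->4.5, 20->6, 26->7, 30->8
Step 2: Rank sum for X: R1 = 1 + 3 + 4.5 + 6 = 14.5.
Step 3: U_X = R1 - n1(n1+1)/2 = 14.5 - 4*5/2 = 14.5 - 10 = 4.5.
       U_Y = n1*n2 - U_X = 16 - 4.5 = 11.5.
Step 4: Ties are present, so use the tie-corrected normal approximation (with continuity correction) for the p-value.
Step 5: p-value = 0.383630; compare to alpha = 0.05. fail to reject H0.

U_X = 4.5, p = 0.383630, fail to reject H0 at alpha = 0.05.


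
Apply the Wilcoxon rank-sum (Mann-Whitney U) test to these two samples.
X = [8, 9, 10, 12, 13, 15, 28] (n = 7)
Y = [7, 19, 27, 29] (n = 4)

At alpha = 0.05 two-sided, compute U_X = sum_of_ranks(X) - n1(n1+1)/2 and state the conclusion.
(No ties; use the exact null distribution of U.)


Step 1: Combine and sort all 11 observations; assign midranks.
sorted (value, group): (7,Y), (8,X), (9,X), (10,X), (12,X), (13,X), (15,X), (19,Y), (27,Y), (28,X), (29,Y)
ranks: 7->1, 8->2, 9->3, 10->4, 12->5, 13->6, 15->7, 19->8, 27->9, 28->10, 29->11
Step 2: Rank sum for X: R1 = 2 + 3 + 4 + 5 + 6 + 7 + 10 = 37.
Step 3: U_X = R1 - n1(n1+1)/2 = 37 - 7*8/2 = 37 - 28 = 9.
       U_Y = n1*n2 - U_X = 28 - 9 = 19.
Step 4: No ties, so the exact null distribution of U (based on enumerating the C(11,7) = 330 equally likely rank assignments) gives the two-sided p-value.
Step 5: p-value = 0.412121; compare to alpha = 0.05. fail to reject H0.

U_X = 9, p = 0.412121, fail to reject H0 at alpha = 0.05.


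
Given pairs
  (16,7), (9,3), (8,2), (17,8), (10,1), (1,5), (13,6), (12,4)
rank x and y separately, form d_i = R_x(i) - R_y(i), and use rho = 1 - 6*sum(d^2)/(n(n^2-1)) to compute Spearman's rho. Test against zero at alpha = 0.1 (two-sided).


Step 1: Rank x and y separately (midranks; no ties here).
rank(x): 16->7, 9->3, 8->2, 17->8, 10->4, 1->1, 13->6, 12->5
rank(y): 7->7, 3->3, 2->2, 8->8, 1->1, 5->5, 6->6, 4->4
Step 2: d_i = R_x(i) - R_y(i); compute d_i^2.
  (7-7)^2=0, (3-3)^2=0, (2-2)^2=0, (8-8)^2=0, (4-1)^2=9, (1-5)^2=16, (6-6)^2=0, (5-4)^2=1
sum(d^2) = 26.
Step 3: rho = 1 - 6*26 / (8*(8^2 - 1)) = 1 - 156/504 = 0.690476.
Step 4: Under H0, t = rho * sqrt((n-2)/(1-rho^2)) = 2.3382 ~ t(6).
Step 5: Two-sided p-value from the t-distribution with 6 df = 0.057990.
Step 6: alpha = 0.1. reject H0.

rho = 0.6905, p = 0.057990, reject H0 at alpha = 0.1.


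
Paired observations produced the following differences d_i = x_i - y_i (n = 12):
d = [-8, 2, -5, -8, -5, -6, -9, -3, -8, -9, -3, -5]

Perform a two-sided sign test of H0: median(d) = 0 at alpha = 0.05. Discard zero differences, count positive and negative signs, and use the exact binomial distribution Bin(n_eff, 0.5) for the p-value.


Step 1: Discard zero differences. Original n = 12; n_eff = number of nonzero differences = 12.
Nonzero differences (with sign): -8, +2, -5, -8, -5, -6, -9, -3, -8, -9, -3, -5
Step 2: Count signs: positive = 1, negative = 11.
Step 3: Under H0: P(positive) = 0.5, so the number of positives S ~ Bin(12, 0.5).
Step 4: Two-sided exact p-value = sum of Bin(12,0.5) probabilities at or below the observed probability = 0.006348.
Step 5: alpha = 0.05. reject H0.

n_eff = 12, pos = 1, neg = 11, p = 0.006348, reject H0.


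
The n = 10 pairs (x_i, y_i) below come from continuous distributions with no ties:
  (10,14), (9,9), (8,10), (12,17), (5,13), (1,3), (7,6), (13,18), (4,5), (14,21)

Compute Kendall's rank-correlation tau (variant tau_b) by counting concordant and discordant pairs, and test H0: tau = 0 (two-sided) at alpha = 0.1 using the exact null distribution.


Step 1: Enumerate the 45 unordered pairs (i,j) with i<j and classify each by sign(x_j-x_i) * sign(y_j-y_i).
  (1,2):dx=-1,dy=-5->C; (1,3):dx=-2,dy=-4->C; (1,4):dx=+2,dy=+3->C; (1,5):dx=-5,dy=-1->C
  (1,6):dx=-9,dy=-11->C; (1,7):dx=-3,dy=-8->C; (1,8):dx=+3,dy=+4->C; (1,9):dx=-6,dy=-9->C
  (1,10):dx=+4,dy=+7->C; (2,3):dx=-1,dy=+1->D; (2,4):dx=+3,dy=+8->C; (2,5):dx=-4,dy=+4->D
  (2,6):dx=-8,dy=-6->C; (2,7):dx=-2,dy=-3->C; (2,8):dx=+4,dy=+9->C; (2,9):dx=-5,dy=-4->C
  (2,10):dx=+5,dy=+12->C; (3,4):dx=+4,dy=+7->C; (3,5):dx=-3,dy=+3->D; (3,6):dx=-7,dy=-7->C
  (3,7):dx=-1,dy=-4->C; (3,8):dx=+5,dy=+8->C; (3,9):dx=-4,dy=-5->C; (3,10):dx=+6,dy=+11->C
  (4,5):dx=-7,dy=-4->C; (4,6):dx=-11,dy=-14->C; (4,7):dx=-5,dy=-11->C; (4,8):dx=+1,dy=+1->C
  (4,9):dx=-8,dy=-12->C; (4,10):dx=+2,dy=+4->C; (5,6):dx=-4,dy=-10->C; (5,7):dx=+2,dy=-7->D
  (5,8):dx=+8,dy=+5->C; (5,9):dx=-1,dy=-8->C; (5,10):dx=+9,dy=+8->C; (6,7):dx=+6,dy=+3->C
  (6,8):dx=+12,dy=+15->C; (6,9):dx=+3,dy=+2->C; (6,10):dx=+13,dy=+18->C; (7,8):dx=+6,dy=+12->C
  (7,9):dx=-3,dy=-1->C; (7,10):dx=+7,dy=+15->C; (8,9):dx=-9,dy=-13->C; (8,10):dx=+1,dy=+3->C
  (9,10):dx=+10,dy=+16->C
Step 2: C = 41, D = 4, total pairs = 45.
Step 3: tau = (C - D)/(n(n-1)/2) = (41 - 4)/45 = 0.822222.
Step 4: Exact two-sided p-value (enumerate n! = 3628800 permutations of y under H0): p = 0.000358.
Step 5: alpha = 0.1. reject H0.

tau_b = 0.8222 (C=41, D=4), p = 0.000358, reject H0.


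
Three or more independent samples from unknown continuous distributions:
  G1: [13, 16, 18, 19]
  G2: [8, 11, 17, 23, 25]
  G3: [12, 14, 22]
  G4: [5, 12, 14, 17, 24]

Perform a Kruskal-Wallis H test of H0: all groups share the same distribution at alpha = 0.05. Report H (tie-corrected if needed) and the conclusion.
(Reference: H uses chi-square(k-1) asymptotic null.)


Step 1: Combine all N = 17 observations and assign midranks.
sorted (value, group, rank): (5,G4,1), (8,G2,2), (11,G2,3), (12,G3,4.5), (12,G4,4.5), (13,G1,6), (14,G3,7.5), (14,G4,7.5), (16,G1,9), (17,G2,10.5), (17,G4,10.5), (18,G1,12), (19,G1,13), (22,G3,14), (23,G2,15), (24,G4,16), (25,G2,17)
Step 2: Sum ranks within each group.
R_1 = 40 (n_1 = 4)
R_2 = 47.5 (n_2 = 5)
R_3 = 26 (n_3 = 3)
R_4 = 39.5 (n_4 = 5)
Step 3: H = 12/(N(N+1)) * sum(R_i^2/n_i) - 3(N+1)
     = 12/(17*18) * (40^2/4 + 47.5^2/5 + 26^2/3 + 39.5^2/5) - 3*18
     = 0.039216 * 1388.63 - 54
     = 0.456209.
Step 4: Ties present; correction factor C = 1 - 18/(17^3 - 17) = 0.996324. Corrected H = 0.456209 / 0.996324 = 0.457893.
Step 5: Under H0, H ~ chi^2(3); p-value = 0.928040.
Step 6: alpha = 0.05. fail to reject H0.

H = 0.4579, df = 3, p = 0.928040, fail to reject H0.


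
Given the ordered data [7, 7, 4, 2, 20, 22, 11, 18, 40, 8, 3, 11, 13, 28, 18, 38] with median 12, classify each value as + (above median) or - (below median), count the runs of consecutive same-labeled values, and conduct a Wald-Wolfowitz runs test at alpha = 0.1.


Step 1: Compute median = 12; label A = above, B = below.
Labels in order: BBBBAABAABBBAAAA  (n_A = 8, n_B = 8)
Step 2: Count runs R = 6.
Step 3: Under H0 (random ordering), E[R] = 2*n_A*n_B/(n_A+n_B) + 1 = 2*8*8/16 + 1 = 9.0000.
        Var[R] = 2*n_A*n_B*(2*n_A*n_B - n_A - n_B) / ((n_A+n_B)^2 * (n_A+n_B-1)) = 14336/3840 = 3.7333.
        SD[R] = 1.9322.
Step 4: Continuity-corrected z = (R + 0.5 - E[R]) / SD[R] = (6 + 0.5 - 9.0000) / 1.9322 = -1.2939.
Step 5: Two-sided p-value via normal approximation = 2*(1 - Phi(|z|)) = 0.195709.
Step 6: alpha = 0.1. fail to reject H0.

R = 6, z = -1.2939, p = 0.195709, fail to reject H0.


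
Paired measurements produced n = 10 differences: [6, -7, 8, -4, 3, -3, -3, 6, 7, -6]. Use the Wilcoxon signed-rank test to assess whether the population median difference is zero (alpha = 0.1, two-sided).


Step 1: Drop any zero differences (none here) and take |d_i|.
|d| = [6, 7, 8, 4, 3, 3, 3, 6, 7, 6]
Step 2: Midrank |d_i| (ties get averaged ranks).
ranks: |6|->6, |7|->8.5, |8|->10, |4|->4, |3|->2, |3|->2, |3|->2, |6|->6, |7|->8.5, |6|->6
Step 3: Attach original signs; sum ranks with positive sign and with negative sign.
W+ = 6 + 10 + 2 + 6 + 8.5 = 32.5
W- = 8.5 + 4 + 2 + 2 + 6 = 22.5
(Check: W+ + W- = 55 should equal n(n+1)/2 = 55.)
Step 4: Test statistic W = min(W+, W-) = 22.5.
Step 5: Ties in |d|, so use the tie-corrected normal approximation.
        E[W] = n(n+1)/4 = 10*11/4 = 27.5.
        Tie groups: |d|=3 (t=3), |d|=6 (t=3), |d|=7 (t=2); sum(t^3 - t) = 54.
        Var[W] = n(n+1)(2n+1)/24 - sum(t^3-t)/48 = 2310/24 - 54/48 = 95.125.
        z = (W - E[W]) / sqrt(Var[W]) = (22.5 - 27.5) / 9.7532 = -0.5127.
        Two-sided p = 2*Phi(z) = 0.608195.
Step 6: alpha = 0.1. fail to reject H0.

W+ = 32.5, W- = 22.5, W = min = 22.5, p = 0.608195, fail to reject H0.


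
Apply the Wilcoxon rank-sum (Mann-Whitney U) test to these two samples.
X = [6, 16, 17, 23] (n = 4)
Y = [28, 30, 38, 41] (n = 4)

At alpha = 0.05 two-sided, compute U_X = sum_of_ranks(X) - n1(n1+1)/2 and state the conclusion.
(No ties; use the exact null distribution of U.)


Step 1: Combine and sort all 8 observations; assign midranks.
sorted (value, group): (6,X), (16,X), (17,X), (23,X), (28,Y), (30,Y), (38,Y), (41,Y)
ranks: 6->1, 16->2, 17->3, 23->4, 28->5, 30->6, 38->7, 41->8
Step 2: Rank sum for X: R1 = 1 + 2 + 3 + 4 = 10.
Step 3: U_X = R1 - n1(n1+1)/2 = 10 - 4*5/2 = 10 - 10 = 0.
       U_Y = n1*n2 - U_X = 16 - 0 = 16.
Step 4: No ties, so the exact null distribution of U (based on enumerating the C(8,4) = 70 equally likely rank assignments) gives the two-sided p-value.
Step 5: p-value = 0.028571; compare to alpha = 0.05. reject H0.

U_X = 0, p = 0.028571, reject H0 at alpha = 0.05.


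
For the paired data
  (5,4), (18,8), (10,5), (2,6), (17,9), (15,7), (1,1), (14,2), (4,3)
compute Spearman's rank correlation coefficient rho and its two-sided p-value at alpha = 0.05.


Step 1: Rank x and y separately (midranks; no ties here).
rank(x): 5->4, 18->9, 10->5, 2->2, 17->8, 15->7, 1->1, 14->6, 4->3
rank(y): 4->4, 8->8, 5->5, 6->6, 9->9, 7->7, 1->1, 2->2, 3->3
Step 2: d_i = R_x(i) - R_y(i); compute d_i^2.
  (4-4)^2=0, (9-8)^2=1, (5-5)^2=0, (2-6)^2=16, (8-9)^2=1, (7-7)^2=0, (1-1)^2=0, (6-2)^2=16, (3-3)^2=0
sum(d^2) = 34.
Step 3: rho = 1 - 6*34 / (9*(9^2 - 1)) = 1 - 204/720 = 0.716667.
Step 4: Under H0, t = rho * sqrt((n-2)/(1-rho^2)) = 2.7188 ~ t(7).
Step 5: Two-sided p-value from the t-distribution with 7 df = 0.029818.
Step 6: alpha = 0.05. reject H0.

rho = 0.7167, p = 0.029818, reject H0 at alpha = 0.05.


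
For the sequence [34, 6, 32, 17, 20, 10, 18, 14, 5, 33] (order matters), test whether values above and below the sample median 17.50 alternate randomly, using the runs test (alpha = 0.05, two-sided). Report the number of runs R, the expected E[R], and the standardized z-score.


Step 1: Compute median = 17.50; label A = above, B = below.
Labels in order: ABABABABBA  (n_A = 5, n_B = 5)
Step 2: Count runs R = 9.
Step 3: Under H0 (random ordering), E[R] = 2*n_A*n_B/(n_A+n_B) + 1 = 2*5*5/10 + 1 = 6.0000.
        Var[R] = 2*n_A*n_B*(2*n_A*n_B - n_A - n_B) / ((n_A+n_B)^2 * (n_A+n_B-1)) = 2000/900 = 2.2222.
        SD[R] = 1.4907.
Step 4: Continuity-corrected z = (R - 0.5 - E[R]) / SD[R] = (9 - 0.5 - 6.0000) / 1.4907 = 1.6771.
Step 5: Two-sided p-value via normal approximation = 2*(1 - Phi(|z|)) = 0.093533.
Step 6: alpha = 0.05. fail to reject H0.

R = 9, z = 1.6771, p = 0.093533, fail to reject H0.


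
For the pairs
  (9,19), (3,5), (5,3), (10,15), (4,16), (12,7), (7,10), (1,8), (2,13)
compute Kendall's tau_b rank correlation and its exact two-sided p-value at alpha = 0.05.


Step 1: Enumerate the 36 unordered pairs (i,j) with i<j and classify each by sign(x_j-x_i) * sign(y_j-y_i).
  (1,2):dx=-6,dy=-14->C; (1,3):dx=-4,dy=-16->C; (1,4):dx=+1,dy=-4->D; (1,5):dx=-5,dy=-3->C
  (1,6):dx=+3,dy=-12->D; (1,7):dx=-2,dy=-9->C; (1,8):dx=-8,dy=-11->C; (1,9):dx=-7,dy=-6->C
  (2,3):dx=+2,dy=-2->D; (2,4):dx=+7,dy=+10->C; (2,5):dx=+1,dy=+11->C; (2,6):dx=+9,dy=+2->C
  (2,7):dx=+4,dy=+5->C; (2,8):dx=-2,dy=+3->D; (2,9):dx=-1,dy=+8->D; (3,4):dx=+5,dy=+12->C
  (3,5):dx=-1,dy=+13->D; (3,6):dx=+7,dy=+4->C; (3,7):dx=+2,dy=+7->C; (3,8):dx=-4,dy=+5->D
  (3,9):dx=-3,dy=+10->D; (4,5):dx=-6,dy=+1->D; (4,6):dx=+2,dy=-8->D; (4,7):dx=-3,dy=-5->C
  (4,8):dx=-9,dy=-7->C; (4,9):dx=-8,dy=-2->C; (5,6):dx=+8,dy=-9->D; (5,7):dx=+3,dy=-6->D
  (5,8):dx=-3,dy=-8->C; (5,9):dx=-2,dy=-3->C; (6,7):dx=-5,dy=+3->D; (6,8):dx=-11,dy=+1->D
  (6,9):dx=-10,dy=+6->D; (7,8):dx=-6,dy=-2->C; (7,9):dx=-5,dy=+3->D; (8,9):dx=+1,dy=+5->C
Step 2: C = 20, D = 16, total pairs = 36.
Step 3: tau = (C - D)/(n(n-1)/2) = (20 - 16)/36 = 0.111111.
Step 4: Exact two-sided p-value (enumerate n! = 362880 permutations of y under H0): p = 0.761414.
Step 5: alpha = 0.05. fail to reject H0.

tau_b = 0.1111 (C=20, D=16), p = 0.761414, fail to reject H0.


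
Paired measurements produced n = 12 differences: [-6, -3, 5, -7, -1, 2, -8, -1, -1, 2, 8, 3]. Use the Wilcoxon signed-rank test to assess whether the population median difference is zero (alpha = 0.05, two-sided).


Step 1: Drop any zero differences (none here) and take |d_i|.
|d| = [6, 3, 5, 7, 1, 2, 8, 1, 1, 2, 8, 3]
Step 2: Midrank |d_i| (ties get averaged ranks).
ranks: |6|->9, |3|->6.5, |5|->8, |7|->10, |1|->2, |2|->4.5, |8|->11.5, |1|->2, |1|->2, |2|->4.5, |8|->11.5, |3|->6.5
Step 3: Attach original signs; sum ranks with positive sign and with negative sign.
W+ = 8 + 4.5 + 4.5 + 11.5 + 6.5 = 35
W- = 9 + 6.5 + 10 + 2 + 11.5 + 2 + 2 = 43
(Check: W+ + W- = 78 should equal n(n+1)/2 = 78.)
Step 4: Test statistic W = min(W+, W-) = 35.
Step 5: Ties in |d|, so use the tie-corrected normal approximation.
        E[W] = n(n+1)/4 = 12*13/4 = 39.
        Tie groups: |d|=1 (t=3), |d|=2 (t=2), |d|=3 (t=2), |d|=8 (t=2); sum(t^3 - t) = 42.
        Var[W] = n(n+1)(2n+1)/24 - sum(t^3-t)/48 = 3900/24 - 42/48 = 161.625.
        z = (W - E[W]) / sqrt(Var[W]) = (35 - 39) / 12.7132 = -0.3146.
        Two-sided p = 2*Phi(z) = 0.753040.
Step 6: alpha = 0.05. fail to reject H0.

W+ = 35, W- = 43, W = min = 35, p = 0.753040, fail to reject H0.


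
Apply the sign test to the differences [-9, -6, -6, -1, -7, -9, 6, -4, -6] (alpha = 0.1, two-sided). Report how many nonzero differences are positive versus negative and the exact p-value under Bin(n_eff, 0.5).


Step 1: Discard zero differences. Original n = 9; n_eff = number of nonzero differences = 9.
Nonzero differences (with sign): -9, -6, -6, -1, -7, -9, +6, -4, -6
Step 2: Count signs: positive = 1, negative = 8.
Step 3: Under H0: P(positive) = 0.5, so the number of positives S ~ Bin(9, 0.5).
Step 4: Two-sided exact p-value = sum of Bin(9,0.5) probabilities at or below the observed probability = 0.039062.
Step 5: alpha = 0.1. reject H0.

n_eff = 9, pos = 1, neg = 8, p = 0.039062, reject H0.


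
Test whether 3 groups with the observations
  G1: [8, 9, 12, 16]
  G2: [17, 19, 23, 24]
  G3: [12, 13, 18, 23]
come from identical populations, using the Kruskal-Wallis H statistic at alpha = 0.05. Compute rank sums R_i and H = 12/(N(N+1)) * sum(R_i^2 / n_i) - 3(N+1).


Step 1: Combine all N = 12 observations and assign midranks.
sorted (value, group, rank): (8,G1,1), (9,G1,2), (12,G1,3.5), (12,G3,3.5), (13,G3,5), (16,G1,6), (17,G2,7), (18,G3,8), (19,G2,9), (23,G2,10.5), (23,G3,10.5), (24,G2,12)
Step 2: Sum ranks within each group.
R_1 = 12.5 (n_1 = 4)
R_2 = 38.5 (n_2 = 4)
R_3 = 27 (n_3 = 4)
Step 3: H = 12/(N(N+1)) * sum(R_i^2/n_i) - 3(N+1)
     = 12/(12*13) * (12.5^2/4 + 38.5^2/4 + 27^2/4) - 3*13
     = 0.076923 * 591.875 - 39
     = 6.528846.
Step 4: Ties present; correction factor C = 1 - 12/(12^3 - 12) = 0.993007. Corrected H = 6.528846 / 0.993007 = 6.574824.
Step 5: Under H0, H ~ chi^2(2); p-value = 0.037350.
Step 6: alpha = 0.05. reject H0.

H = 6.5748, df = 2, p = 0.037350, reject H0.


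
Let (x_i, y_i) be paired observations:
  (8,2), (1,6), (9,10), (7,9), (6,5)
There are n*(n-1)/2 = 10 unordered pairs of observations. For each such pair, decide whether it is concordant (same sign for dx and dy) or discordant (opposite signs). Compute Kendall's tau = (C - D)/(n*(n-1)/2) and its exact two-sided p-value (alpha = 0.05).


Step 1: Enumerate the 10 unordered pairs (i,j) with i<j and classify each by sign(x_j-x_i) * sign(y_j-y_i).
  (1,2):dx=-7,dy=+4->D; (1,3):dx=+1,dy=+8->C; (1,4):dx=-1,dy=+7->D; (1,5):dx=-2,dy=+3->D
  (2,3):dx=+8,dy=+4->C; (2,4):dx=+6,dy=+3->C; (2,5):dx=+5,dy=-1->D; (3,4):dx=-2,dy=-1->C
  (3,5):dx=-3,dy=-5->C; (4,5):dx=-1,dy=-4->C
Step 2: C = 6, D = 4, total pairs = 10.
Step 3: tau = (C - D)/(n(n-1)/2) = (6 - 4)/10 = 0.200000.
Step 4: Exact two-sided p-value (enumerate n! = 120 permutations of y under H0): p = 0.816667.
Step 5: alpha = 0.05. fail to reject H0.

tau_b = 0.2000 (C=6, D=4), p = 0.816667, fail to reject H0.


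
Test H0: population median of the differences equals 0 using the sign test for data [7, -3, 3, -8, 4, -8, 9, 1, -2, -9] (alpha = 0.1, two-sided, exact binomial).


Step 1: Discard zero differences. Original n = 10; n_eff = number of nonzero differences = 10.
Nonzero differences (with sign): +7, -3, +3, -8, +4, -8, +9, +1, -2, -9
Step 2: Count signs: positive = 5, negative = 5.
Step 3: Under H0: P(positive) = 0.5, so the number of positives S ~ Bin(10, 0.5).
Step 4: Two-sided exact p-value = sum of Bin(10,0.5) probabilities at or below the observed probability = 1.000000.
Step 5: alpha = 0.1. fail to reject H0.

n_eff = 10, pos = 5, neg = 5, p = 1.000000, fail to reject H0.


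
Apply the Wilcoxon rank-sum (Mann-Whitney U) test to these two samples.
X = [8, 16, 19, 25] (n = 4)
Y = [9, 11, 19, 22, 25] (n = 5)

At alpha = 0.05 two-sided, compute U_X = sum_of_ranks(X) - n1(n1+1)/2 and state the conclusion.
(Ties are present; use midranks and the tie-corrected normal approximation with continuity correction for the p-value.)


Step 1: Combine and sort all 9 observations; assign midranks.
sorted (value, group): (8,X), (9,Y), (11,Y), (16,X), (19,X), (19,Y), (22,Y), (25,X), (25,Y)
ranks: 8->1, 9->2, 11->3, 16->4, 19->5.5, 19->5.5, 22->7, 25->8.5, 25->8.5
Step 2: Rank sum for X: R1 = 1 + 4 + 5.5 + 8.5 = 19.
Step 3: U_X = R1 - n1(n1+1)/2 = 19 - 4*5/2 = 19 - 10 = 9.
       U_Y = n1*n2 - U_X = 20 - 9 = 11.
Step 4: Ties are present, so use the tie-corrected normal approximation (with continuity correction) for the p-value.
Step 5: p-value = 0.901705; compare to alpha = 0.05. fail to reject H0.

U_X = 9, p = 0.901705, fail to reject H0 at alpha = 0.05.


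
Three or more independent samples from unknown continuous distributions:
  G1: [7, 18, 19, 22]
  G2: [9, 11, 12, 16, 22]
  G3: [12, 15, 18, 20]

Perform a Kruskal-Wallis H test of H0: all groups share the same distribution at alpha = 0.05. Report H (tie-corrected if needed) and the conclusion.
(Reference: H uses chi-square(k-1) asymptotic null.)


Step 1: Combine all N = 13 observations and assign midranks.
sorted (value, group, rank): (7,G1,1), (9,G2,2), (11,G2,3), (12,G2,4.5), (12,G3,4.5), (15,G3,6), (16,G2,7), (18,G1,8.5), (18,G3,8.5), (19,G1,10), (20,G3,11), (22,G1,12.5), (22,G2,12.5)
Step 2: Sum ranks within each group.
R_1 = 32 (n_1 = 4)
R_2 = 29 (n_2 = 5)
R_3 = 30 (n_3 = 4)
Step 3: H = 12/(N(N+1)) * sum(R_i^2/n_i) - 3(N+1)
     = 12/(13*14) * (32^2/4 + 29^2/5 + 30^2/4) - 3*14
     = 0.065934 * 649.2 - 42
     = 0.804396.
Step 4: Ties present; correction factor C = 1 - 18/(13^3 - 13) = 0.991758. Corrected H = 0.804396 / 0.991758 = 0.811080.
Step 5: Under H0, H ~ chi^2(2); p-value = 0.666617.
Step 6: alpha = 0.05. fail to reject H0.

H = 0.8111, df = 2, p = 0.666617, fail to reject H0.


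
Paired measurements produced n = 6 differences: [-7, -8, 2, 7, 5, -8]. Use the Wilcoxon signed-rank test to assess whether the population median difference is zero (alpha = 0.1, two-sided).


Step 1: Drop any zero differences (none here) and take |d_i|.
|d| = [7, 8, 2, 7, 5, 8]
Step 2: Midrank |d_i| (ties get averaged ranks).
ranks: |7|->3.5, |8|->5.5, |2|->1, |7|->3.5, |5|->2, |8|->5.5
Step 3: Attach original signs; sum ranks with positive sign and with negative sign.
W+ = 1 + 3.5 + 2 = 6.5
W- = 3.5 + 5.5 + 5.5 = 14.5
(Check: W+ + W- = 21 should equal n(n+1)/2 = 21.)
Step 4: Test statistic W = min(W+, W-) = 6.5.
Step 5: Ties in |d|, so use the tie-corrected normal approximation.
        E[W] = n(n+1)/4 = 6*7/4 = 10.5.
        Tie groups: |d|=7 (t=2), |d|=8 (t=2); sum(t^3 - t) = 12.
        Var[W] = n(n+1)(2n+1)/24 - sum(t^3-t)/48 = 546/24 - 12/48 = 22.5.
        z = (W - E[W]) / sqrt(Var[W]) = (6.5 - 10.5) / 4.7434 = -0.8433.
        Two-sided p = 2*Phi(z) = 0.399075.
Step 6: alpha = 0.1. fail to reject H0.

W+ = 6.5, W- = 14.5, W = min = 6.5, p = 0.399075, fail to reject H0.


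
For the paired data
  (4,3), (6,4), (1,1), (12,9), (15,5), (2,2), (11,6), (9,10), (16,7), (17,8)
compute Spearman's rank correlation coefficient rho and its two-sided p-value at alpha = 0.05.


Step 1: Rank x and y separately (midranks; no ties here).
rank(x): 4->3, 6->4, 1->1, 12->7, 15->8, 2->2, 11->6, 9->5, 16->9, 17->10
rank(y): 3->3, 4->4, 1->1, 9->9, 5->5, 2->2, 6->6, 10->10, 7->7, 8->8
Step 2: d_i = R_x(i) - R_y(i); compute d_i^2.
  (3-3)^2=0, (4-4)^2=0, (1-1)^2=0, (7-9)^2=4, (8-5)^2=9, (2-2)^2=0, (6-6)^2=0, (5-10)^2=25, (9-7)^2=4, (10-8)^2=4
sum(d^2) = 46.
Step 3: rho = 1 - 6*46 / (10*(10^2 - 1)) = 1 - 276/990 = 0.721212.
Step 4: Under H0, t = rho * sqrt((n-2)/(1-rho^2)) = 2.9448 ~ t(8).
Step 5: Two-sided p-value from the t-distribution with 8 df = 0.018573.
Step 6: alpha = 0.05. reject H0.

rho = 0.7212, p = 0.018573, reject H0 at alpha = 0.05.


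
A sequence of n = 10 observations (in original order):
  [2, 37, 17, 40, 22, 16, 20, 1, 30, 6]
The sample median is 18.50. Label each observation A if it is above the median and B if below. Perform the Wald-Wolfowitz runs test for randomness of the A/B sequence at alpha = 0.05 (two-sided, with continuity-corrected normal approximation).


Step 1: Compute median = 18.50; label A = above, B = below.
Labels in order: BABAABABAB  (n_A = 5, n_B = 5)
Step 2: Count runs R = 9.
Step 3: Under H0 (random ordering), E[R] = 2*n_A*n_B/(n_A+n_B) + 1 = 2*5*5/10 + 1 = 6.0000.
        Var[R] = 2*n_A*n_B*(2*n_A*n_B - n_A - n_B) / ((n_A+n_B)^2 * (n_A+n_B-1)) = 2000/900 = 2.2222.
        SD[R] = 1.4907.
Step 4: Continuity-corrected z = (R - 0.5 - E[R]) / SD[R] = (9 - 0.5 - 6.0000) / 1.4907 = 1.6771.
Step 5: Two-sided p-value via normal approximation = 2*(1 - Phi(|z|)) = 0.093533.
Step 6: alpha = 0.05. fail to reject H0.

R = 9, z = 1.6771, p = 0.093533, fail to reject H0.


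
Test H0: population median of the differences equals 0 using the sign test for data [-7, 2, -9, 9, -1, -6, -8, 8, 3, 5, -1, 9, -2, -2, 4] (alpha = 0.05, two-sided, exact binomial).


Step 1: Discard zero differences. Original n = 15; n_eff = number of nonzero differences = 15.
Nonzero differences (with sign): -7, +2, -9, +9, -1, -6, -8, +8, +3, +5, -1, +9, -2, -2, +4
Step 2: Count signs: positive = 7, negative = 8.
Step 3: Under H0: P(positive) = 0.5, so the number of positives S ~ Bin(15, 0.5).
Step 4: Two-sided exact p-value = sum of Bin(15,0.5) probabilities at or below the observed probability = 1.000000.
Step 5: alpha = 0.05. fail to reject H0.

n_eff = 15, pos = 7, neg = 8, p = 1.000000, fail to reject H0.


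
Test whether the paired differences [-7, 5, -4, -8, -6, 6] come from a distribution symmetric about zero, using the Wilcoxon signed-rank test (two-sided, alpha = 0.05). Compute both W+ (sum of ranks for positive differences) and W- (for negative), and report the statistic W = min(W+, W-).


Step 1: Drop any zero differences (none here) and take |d_i|.
|d| = [7, 5, 4, 8, 6, 6]
Step 2: Midrank |d_i| (ties get averaged ranks).
ranks: |7|->5, |5|->2, |4|->1, |8|->6, |6|->3.5, |6|->3.5
Step 3: Attach original signs; sum ranks with positive sign and with negative sign.
W+ = 2 + 3.5 = 5.5
W- = 5 + 1 + 6 + 3.5 = 15.5
(Check: W+ + W- = 21 should equal n(n+1)/2 = 21.)
Step 4: Test statistic W = min(W+, W-) = 5.5.
Step 5: Ties in |d|, so use the tie-corrected normal approximation.
        E[W] = n(n+1)/4 = 6*7/4 = 10.5.
        Tie groups: |d|=6 (t=2); sum(t^3 - t) = 6.
        Var[W] = n(n+1)(2n+1)/24 - sum(t^3-t)/48 = 546/24 - 6/48 = 22.625.
        z = (W - E[W]) / sqrt(Var[W]) = (5.5 - 10.5) / 4.7566 = -1.0512.
        Two-sided p = 2*Phi(z) = 0.293177.
Step 6: alpha = 0.05. fail to reject H0.

W+ = 5.5, W- = 15.5, W = min = 5.5, p = 0.293177, fail to reject H0.


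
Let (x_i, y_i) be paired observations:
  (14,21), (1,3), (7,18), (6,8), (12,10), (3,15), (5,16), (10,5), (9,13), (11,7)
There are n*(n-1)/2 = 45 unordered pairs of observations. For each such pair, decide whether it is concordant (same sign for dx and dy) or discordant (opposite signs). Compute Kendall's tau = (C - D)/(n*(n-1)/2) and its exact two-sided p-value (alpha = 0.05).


Step 1: Enumerate the 45 unordered pairs (i,j) with i<j and classify each by sign(x_j-x_i) * sign(y_j-y_i).
  (1,2):dx=-13,dy=-18->C; (1,3):dx=-7,dy=-3->C; (1,4):dx=-8,dy=-13->C; (1,5):dx=-2,dy=-11->C
  (1,6):dx=-11,dy=-6->C; (1,7):dx=-9,dy=-5->C; (1,8):dx=-4,dy=-16->C; (1,9):dx=-5,dy=-8->C
  (1,10):dx=-3,dy=-14->C; (2,3):dx=+6,dy=+15->C; (2,4):dx=+5,dy=+5->C; (2,5):dx=+11,dy=+7->C
  (2,6):dx=+2,dy=+12->C; (2,7):dx=+4,dy=+13->C; (2,8):dx=+9,dy=+2->C; (2,9):dx=+8,dy=+10->C
  (2,10):dx=+10,dy=+4->C; (3,4):dx=-1,dy=-10->C; (3,5):dx=+5,dy=-8->D; (3,6):dx=-4,dy=-3->C
  (3,7):dx=-2,dy=-2->C; (3,8):dx=+3,dy=-13->D; (3,9):dx=+2,dy=-5->D; (3,10):dx=+4,dy=-11->D
  (4,5):dx=+6,dy=+2->C; (4,6):dx=-3,dy=+7->D; (4,7):dx=-1,dy=+8->D; (4,8):dx=+4,dy=-3->D
  (4,9):dx=+3,dy=+5->C; (4,10):dx=+5,dy=-1->D; (5,6):dx=-9,dy=+5->D; (5,7):dx=-7,dy=+6->D
  (5,8):dx=-2,dy=-5->C; (5,9):dx=-3,dy=+3->D; (5,10):dx=-1,dy=-3->C; (6,7):dx=+2,dy=+1->C
  (6,8):dx=+7,dy=-10->D; (6,9):dx=+6,dy=-2->D; (6,10):dx=+8,dy=-8->D; (7,8):dx=+5,dy=-11->D
  (7,9):dx=+4,dy=-3->D; (7,10):dx=+6,dy=-9->D; (8,9):dx=-1,dy=+8->D; (8,10):dx=+1,dy=+2->C
  (9,10):dx=+2,dy=-6->D
Step 2: C = 26, D = 19, total pairs = 45.
Step 3: tau = (C - D)/(n(n-1)/2) = (26 - 19)/45 = 0.155556.
Step 4: Exact two-sided p-value (enumerate n! = 3628800 permutations of y under H0): p = 0.600654.
Step 5: alpha = 0.05. fail to reject H0.

tau_b = 0.1556 (C=26, D=19), p = 0.600654, fail to reject H0.


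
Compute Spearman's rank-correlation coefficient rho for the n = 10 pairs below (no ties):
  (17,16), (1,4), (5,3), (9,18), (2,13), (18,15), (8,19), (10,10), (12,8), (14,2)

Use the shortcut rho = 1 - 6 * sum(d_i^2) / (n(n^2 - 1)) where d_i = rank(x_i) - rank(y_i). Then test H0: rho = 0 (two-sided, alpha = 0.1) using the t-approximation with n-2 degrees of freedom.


Step 1: Rank x and y separately (midranks; no ties here).
rank(x): 17->9, 1->1, 5->3, 9->5, 2->2, 18->10, 8->4, 10->6, 12->7, 14->8
rank(y): 16->8, 4->3, 3->2, 18->9, 13->6, 15->7, 19->10, 10->5, 8->4, 2->1
Step 2: d_i = R_x(i) - R_y(i); compute d_i^2.
  (9-8)^2=1, (1-3)^2=4, (3-2)^2=1, (5-9)^2=16, (2-6)^2=16, (10-7)^2=9, (4-10)^2=36, (6-5)^2=1, (7-4)^2=9, (8-1)^2=49
sum(d^2) = 142.
Step 3: rho = 1 - 6*142 / (10*(10^2 - 1)) = 1 - 852/990 = 0.139394.
Step 4: Under H0, t = rho * sqrt((n-2)/(1-rho^2)) = 0.3982 ~ t(8).
Step 5: Two-sided p-value from the t-distribution with 8 df = 0.700932.
Step 6: alpha = 0.1. fail to reject H0.

rho = 0.1394, p = 0.700932, fail to reject H0 at alpha = 0.1.
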